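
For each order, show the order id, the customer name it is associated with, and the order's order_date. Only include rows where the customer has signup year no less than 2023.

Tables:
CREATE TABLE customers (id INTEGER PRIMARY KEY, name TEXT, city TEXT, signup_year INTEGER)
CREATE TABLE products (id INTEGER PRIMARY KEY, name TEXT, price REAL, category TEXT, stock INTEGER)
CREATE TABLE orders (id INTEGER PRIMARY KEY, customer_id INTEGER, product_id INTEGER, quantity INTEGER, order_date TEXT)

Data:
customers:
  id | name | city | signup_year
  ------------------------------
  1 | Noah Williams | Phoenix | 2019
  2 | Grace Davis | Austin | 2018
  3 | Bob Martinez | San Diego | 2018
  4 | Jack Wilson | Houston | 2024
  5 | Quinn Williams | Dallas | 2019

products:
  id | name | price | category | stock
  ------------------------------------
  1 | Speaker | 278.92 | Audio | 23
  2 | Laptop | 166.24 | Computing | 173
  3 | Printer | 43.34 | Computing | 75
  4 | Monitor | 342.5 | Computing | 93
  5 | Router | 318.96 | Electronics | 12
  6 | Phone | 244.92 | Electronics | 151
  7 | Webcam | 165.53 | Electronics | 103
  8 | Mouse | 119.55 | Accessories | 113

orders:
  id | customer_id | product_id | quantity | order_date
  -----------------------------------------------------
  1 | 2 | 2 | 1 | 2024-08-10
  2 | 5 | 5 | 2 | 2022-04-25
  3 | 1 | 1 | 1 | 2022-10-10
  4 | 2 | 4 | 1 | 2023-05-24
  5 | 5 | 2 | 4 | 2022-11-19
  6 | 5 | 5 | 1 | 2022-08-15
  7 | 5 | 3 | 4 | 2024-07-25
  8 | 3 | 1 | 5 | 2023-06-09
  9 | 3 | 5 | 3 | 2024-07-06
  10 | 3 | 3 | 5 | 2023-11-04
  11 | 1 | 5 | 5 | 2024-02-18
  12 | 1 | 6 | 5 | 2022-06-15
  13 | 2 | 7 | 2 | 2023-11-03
SELECT c.id, p.name AS customer, c.order_date FROM orders c JOIN customers p ON c.customer_id = p.id WHERE p.signup_year >= 2023

Execution result:
(no rows)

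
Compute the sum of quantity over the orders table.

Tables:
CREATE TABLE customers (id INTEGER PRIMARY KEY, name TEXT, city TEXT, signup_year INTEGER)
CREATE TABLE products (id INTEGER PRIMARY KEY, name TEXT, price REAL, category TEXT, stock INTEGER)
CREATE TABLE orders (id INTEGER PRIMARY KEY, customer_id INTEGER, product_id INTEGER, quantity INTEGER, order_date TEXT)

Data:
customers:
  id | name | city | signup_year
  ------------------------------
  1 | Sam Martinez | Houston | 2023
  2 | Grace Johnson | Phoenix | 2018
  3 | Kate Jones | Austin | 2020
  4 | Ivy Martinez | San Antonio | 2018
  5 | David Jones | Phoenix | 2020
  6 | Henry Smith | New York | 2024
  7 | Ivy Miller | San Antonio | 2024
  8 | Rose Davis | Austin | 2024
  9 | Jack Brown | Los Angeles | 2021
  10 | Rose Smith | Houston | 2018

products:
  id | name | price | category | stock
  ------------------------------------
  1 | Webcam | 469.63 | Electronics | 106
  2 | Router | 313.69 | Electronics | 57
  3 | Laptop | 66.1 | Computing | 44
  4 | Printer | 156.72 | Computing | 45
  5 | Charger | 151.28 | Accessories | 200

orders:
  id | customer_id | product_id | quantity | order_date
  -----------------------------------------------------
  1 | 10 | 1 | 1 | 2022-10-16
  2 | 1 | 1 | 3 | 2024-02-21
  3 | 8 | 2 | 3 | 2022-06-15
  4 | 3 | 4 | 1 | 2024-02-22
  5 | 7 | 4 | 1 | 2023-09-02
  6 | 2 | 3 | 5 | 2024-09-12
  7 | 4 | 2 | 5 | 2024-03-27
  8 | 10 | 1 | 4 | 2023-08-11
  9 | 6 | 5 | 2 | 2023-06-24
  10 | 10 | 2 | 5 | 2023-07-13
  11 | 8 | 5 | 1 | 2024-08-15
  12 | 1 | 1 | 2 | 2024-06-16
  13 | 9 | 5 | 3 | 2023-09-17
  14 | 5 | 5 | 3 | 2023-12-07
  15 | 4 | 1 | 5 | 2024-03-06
SELECT SUM(quantity) FROM orders

Execution result:
44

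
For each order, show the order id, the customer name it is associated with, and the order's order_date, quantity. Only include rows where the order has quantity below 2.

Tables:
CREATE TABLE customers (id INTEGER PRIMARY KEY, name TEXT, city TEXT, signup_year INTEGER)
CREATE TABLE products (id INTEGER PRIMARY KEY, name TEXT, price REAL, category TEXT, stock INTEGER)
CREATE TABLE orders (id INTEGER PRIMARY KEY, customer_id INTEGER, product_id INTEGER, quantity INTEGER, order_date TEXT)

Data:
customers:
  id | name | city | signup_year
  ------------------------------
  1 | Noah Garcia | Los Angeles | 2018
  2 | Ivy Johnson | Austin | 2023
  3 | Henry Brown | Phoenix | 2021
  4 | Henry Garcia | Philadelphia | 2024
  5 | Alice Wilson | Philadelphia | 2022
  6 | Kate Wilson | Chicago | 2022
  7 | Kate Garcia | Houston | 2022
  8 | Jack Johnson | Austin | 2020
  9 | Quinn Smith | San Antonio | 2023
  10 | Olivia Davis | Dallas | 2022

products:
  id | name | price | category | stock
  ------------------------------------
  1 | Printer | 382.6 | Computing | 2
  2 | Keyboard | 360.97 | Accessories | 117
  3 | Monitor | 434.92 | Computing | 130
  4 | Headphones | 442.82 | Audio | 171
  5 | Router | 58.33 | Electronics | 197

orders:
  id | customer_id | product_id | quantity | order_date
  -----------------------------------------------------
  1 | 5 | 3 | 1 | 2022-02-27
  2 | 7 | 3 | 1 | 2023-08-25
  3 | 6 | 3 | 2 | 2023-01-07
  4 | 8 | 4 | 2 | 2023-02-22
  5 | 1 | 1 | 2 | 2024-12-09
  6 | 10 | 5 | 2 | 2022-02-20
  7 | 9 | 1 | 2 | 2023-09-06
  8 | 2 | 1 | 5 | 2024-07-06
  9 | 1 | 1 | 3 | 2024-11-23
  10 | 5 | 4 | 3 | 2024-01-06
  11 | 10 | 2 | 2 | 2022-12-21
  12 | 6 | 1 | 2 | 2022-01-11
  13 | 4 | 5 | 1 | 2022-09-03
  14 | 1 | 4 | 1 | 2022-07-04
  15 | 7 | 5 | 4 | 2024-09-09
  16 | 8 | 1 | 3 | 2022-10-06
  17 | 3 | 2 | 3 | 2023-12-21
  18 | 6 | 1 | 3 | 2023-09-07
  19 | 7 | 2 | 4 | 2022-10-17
SELECT c.id, p.name AS customer, c.order_date, c.quantity FROM orders c JOIN customers p ON c.customer_id = p.id WHERE c.quantity < 2

Execution result:
id | customer | order_date | quantity
1 | Alice Wilson | 2022-02-27 | 1
2 | Kate Garcia | 2023-08-25 | 1
13 | Henry Garcia | 2022-09-03 | 1
14 | Noah Garcia | 2022-07-04 | 1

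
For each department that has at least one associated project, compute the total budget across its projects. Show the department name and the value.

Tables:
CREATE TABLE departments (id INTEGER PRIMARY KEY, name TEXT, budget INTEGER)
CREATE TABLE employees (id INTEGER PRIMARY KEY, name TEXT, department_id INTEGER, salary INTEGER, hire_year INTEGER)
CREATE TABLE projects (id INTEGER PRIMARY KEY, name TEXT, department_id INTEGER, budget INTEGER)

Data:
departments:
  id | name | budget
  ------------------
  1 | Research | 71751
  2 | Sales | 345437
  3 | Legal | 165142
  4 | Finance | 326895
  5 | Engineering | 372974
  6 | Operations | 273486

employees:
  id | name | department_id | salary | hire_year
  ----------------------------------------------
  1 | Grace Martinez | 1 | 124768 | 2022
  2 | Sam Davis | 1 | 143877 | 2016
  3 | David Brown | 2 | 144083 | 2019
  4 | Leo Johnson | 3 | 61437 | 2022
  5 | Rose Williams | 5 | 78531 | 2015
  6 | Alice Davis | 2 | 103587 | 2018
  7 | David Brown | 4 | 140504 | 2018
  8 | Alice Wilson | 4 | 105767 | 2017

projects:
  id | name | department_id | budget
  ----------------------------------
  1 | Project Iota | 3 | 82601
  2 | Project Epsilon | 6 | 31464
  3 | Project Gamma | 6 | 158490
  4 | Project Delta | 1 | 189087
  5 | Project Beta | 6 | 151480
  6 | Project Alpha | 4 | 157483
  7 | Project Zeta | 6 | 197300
SELECT p.name, SUM(c.budget) AS sum_budget FROM projects c JOIN departments p ON c.department_id = p.id GROUP BY p.id, p.name

Execution result:
name | sum_budget
Research | 189087
Legal | 82601
Finance | 157483
Operations | 538734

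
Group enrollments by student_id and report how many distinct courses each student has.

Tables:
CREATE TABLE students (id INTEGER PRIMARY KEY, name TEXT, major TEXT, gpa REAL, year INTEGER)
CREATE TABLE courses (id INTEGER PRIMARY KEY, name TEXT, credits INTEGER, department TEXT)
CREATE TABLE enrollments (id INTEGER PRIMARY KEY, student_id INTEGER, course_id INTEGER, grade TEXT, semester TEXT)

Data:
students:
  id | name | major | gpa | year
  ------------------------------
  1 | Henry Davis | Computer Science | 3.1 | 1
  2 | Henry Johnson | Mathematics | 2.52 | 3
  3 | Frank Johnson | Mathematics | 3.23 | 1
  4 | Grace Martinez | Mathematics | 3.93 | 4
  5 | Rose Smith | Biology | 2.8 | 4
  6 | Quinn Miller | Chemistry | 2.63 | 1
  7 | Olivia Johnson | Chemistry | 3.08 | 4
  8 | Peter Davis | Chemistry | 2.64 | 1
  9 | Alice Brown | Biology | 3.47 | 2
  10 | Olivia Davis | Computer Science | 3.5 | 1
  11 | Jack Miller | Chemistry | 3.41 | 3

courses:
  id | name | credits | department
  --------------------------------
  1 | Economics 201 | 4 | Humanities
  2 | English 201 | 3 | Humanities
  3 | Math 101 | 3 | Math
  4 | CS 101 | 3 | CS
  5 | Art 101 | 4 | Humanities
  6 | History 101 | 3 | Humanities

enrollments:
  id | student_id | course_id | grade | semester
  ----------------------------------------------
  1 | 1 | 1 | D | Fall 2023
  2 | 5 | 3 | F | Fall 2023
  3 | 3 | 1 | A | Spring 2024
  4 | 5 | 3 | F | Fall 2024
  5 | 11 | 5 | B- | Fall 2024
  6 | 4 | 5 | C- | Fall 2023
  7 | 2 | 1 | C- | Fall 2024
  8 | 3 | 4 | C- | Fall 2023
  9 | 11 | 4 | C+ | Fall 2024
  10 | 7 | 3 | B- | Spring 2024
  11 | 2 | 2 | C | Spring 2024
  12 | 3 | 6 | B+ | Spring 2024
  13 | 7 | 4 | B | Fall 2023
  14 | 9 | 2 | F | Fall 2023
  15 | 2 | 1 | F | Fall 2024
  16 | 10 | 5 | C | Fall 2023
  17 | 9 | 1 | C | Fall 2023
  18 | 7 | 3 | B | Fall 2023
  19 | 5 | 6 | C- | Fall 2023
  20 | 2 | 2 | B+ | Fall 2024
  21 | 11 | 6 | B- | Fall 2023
SELECT student_id, COUNT(DISTINCT course_id) AS distinct_course_count FROM enrollments GROUP BY student_id

Execution result:
student_id | distinct_course_count
1 | 1
2 | 2
3 | 3
4 | 1
5 | 2
7 | 2
9 | 2
10 | 1
11 | 3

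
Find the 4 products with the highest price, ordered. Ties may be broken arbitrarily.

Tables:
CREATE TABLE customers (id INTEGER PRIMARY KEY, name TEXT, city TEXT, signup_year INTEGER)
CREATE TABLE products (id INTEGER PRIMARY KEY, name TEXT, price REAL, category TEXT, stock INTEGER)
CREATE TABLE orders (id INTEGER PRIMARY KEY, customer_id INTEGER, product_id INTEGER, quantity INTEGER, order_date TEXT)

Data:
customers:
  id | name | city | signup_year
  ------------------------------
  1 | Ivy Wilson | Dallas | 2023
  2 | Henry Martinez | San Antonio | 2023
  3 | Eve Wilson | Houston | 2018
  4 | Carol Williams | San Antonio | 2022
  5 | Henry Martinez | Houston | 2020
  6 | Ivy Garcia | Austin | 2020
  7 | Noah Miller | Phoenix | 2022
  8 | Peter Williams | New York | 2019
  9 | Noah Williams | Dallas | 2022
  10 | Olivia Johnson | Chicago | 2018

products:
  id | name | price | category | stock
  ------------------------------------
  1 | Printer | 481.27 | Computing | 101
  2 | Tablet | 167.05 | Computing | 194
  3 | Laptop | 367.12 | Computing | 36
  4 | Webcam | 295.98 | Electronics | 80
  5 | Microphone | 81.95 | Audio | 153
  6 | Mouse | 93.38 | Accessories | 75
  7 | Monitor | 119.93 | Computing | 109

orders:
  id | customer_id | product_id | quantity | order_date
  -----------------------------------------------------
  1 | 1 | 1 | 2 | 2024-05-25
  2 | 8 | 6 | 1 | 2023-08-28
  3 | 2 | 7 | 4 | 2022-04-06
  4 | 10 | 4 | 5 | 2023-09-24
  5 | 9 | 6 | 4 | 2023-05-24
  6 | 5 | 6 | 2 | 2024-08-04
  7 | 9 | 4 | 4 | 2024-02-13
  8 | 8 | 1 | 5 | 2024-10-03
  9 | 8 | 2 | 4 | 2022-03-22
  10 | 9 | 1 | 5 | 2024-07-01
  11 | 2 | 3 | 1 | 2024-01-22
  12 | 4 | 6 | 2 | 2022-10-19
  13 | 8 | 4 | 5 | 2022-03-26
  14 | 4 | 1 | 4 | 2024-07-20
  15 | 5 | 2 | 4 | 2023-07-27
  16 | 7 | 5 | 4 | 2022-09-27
SELECT name, price FROM products ORDER BY price DESC LIMIT 4

Execution result:
name | price
Printer | 481.27
Laptop | 367.12
Webcam | 295.98
Tablet | 167.05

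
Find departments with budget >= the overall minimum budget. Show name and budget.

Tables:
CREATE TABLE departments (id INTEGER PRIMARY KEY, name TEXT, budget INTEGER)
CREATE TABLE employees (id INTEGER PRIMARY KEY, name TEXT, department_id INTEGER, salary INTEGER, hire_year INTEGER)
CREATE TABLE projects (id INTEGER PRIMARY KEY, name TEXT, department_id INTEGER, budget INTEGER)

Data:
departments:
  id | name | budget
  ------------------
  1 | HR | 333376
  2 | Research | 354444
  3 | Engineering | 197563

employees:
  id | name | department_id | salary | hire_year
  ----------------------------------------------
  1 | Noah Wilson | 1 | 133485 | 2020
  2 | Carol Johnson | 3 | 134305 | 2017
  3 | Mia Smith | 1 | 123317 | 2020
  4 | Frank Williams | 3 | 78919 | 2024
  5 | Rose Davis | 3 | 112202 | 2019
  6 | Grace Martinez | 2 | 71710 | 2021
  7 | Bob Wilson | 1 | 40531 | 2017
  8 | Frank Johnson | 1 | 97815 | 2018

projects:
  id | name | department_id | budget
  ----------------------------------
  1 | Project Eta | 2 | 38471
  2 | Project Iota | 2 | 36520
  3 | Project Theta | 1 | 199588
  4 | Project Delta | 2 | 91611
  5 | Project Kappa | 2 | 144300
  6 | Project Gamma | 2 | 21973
SELECT name, budget FROM departments WHERE budget >= (SELECT MIN(budget) FROM departments)

Execution result:
name | budget
HR | 333376
Research | 354444
Engineering | 197563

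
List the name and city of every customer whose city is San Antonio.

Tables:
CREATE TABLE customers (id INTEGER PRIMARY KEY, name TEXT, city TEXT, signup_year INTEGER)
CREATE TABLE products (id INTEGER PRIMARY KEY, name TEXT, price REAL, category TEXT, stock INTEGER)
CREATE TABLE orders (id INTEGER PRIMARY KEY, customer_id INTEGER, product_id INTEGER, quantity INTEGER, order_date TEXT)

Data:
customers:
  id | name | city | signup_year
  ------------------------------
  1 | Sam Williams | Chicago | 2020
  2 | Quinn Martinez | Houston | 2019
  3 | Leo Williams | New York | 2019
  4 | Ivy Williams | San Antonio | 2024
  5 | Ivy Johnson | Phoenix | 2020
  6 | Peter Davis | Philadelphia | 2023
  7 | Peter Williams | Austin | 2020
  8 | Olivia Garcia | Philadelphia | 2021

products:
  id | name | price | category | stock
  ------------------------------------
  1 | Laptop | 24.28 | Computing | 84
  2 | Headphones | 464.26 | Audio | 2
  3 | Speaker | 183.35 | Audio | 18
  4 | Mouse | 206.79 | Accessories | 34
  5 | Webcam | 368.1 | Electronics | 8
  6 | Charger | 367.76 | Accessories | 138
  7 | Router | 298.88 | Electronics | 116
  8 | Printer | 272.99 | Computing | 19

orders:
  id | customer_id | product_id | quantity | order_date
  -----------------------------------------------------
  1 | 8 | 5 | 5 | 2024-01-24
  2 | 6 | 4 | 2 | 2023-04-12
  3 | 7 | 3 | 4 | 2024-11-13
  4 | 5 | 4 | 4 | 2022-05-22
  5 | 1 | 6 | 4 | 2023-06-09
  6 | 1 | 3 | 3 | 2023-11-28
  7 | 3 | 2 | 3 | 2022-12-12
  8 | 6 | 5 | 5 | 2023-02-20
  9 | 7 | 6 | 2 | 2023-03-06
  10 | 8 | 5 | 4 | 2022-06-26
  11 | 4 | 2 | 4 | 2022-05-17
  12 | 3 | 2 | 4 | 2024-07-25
SELECT name, city FROM customers WHERE city = 'San Antonio'

Execution result:
name | city
Ivy Williams | San Antonio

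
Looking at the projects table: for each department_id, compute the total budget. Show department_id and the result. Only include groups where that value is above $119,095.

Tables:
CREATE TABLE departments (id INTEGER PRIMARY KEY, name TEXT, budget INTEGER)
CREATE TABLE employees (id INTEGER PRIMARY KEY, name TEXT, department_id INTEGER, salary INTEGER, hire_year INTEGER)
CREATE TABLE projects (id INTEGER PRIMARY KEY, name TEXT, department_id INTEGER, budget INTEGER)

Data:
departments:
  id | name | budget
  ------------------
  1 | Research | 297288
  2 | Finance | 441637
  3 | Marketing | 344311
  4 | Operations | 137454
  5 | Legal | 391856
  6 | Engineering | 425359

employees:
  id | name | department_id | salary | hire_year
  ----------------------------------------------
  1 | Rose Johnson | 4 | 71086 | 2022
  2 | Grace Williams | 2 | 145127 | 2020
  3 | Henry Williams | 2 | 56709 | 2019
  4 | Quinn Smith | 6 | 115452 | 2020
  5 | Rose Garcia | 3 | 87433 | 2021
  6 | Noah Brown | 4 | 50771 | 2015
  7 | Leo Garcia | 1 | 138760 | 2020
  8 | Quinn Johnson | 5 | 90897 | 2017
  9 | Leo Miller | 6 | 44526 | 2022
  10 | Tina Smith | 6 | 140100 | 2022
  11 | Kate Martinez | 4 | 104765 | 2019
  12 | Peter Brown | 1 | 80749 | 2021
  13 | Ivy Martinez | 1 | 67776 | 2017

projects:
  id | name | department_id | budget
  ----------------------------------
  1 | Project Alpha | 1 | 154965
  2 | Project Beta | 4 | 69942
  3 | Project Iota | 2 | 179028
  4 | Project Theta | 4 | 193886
SELECT department_id, SUM(budget) AS sum_budget FROM projects GROUP BY department_id HAVING SUM(budget) > 119095

Execution result:
department_id | sum_budget
1 | 154965
2 | 179028
4 | 263828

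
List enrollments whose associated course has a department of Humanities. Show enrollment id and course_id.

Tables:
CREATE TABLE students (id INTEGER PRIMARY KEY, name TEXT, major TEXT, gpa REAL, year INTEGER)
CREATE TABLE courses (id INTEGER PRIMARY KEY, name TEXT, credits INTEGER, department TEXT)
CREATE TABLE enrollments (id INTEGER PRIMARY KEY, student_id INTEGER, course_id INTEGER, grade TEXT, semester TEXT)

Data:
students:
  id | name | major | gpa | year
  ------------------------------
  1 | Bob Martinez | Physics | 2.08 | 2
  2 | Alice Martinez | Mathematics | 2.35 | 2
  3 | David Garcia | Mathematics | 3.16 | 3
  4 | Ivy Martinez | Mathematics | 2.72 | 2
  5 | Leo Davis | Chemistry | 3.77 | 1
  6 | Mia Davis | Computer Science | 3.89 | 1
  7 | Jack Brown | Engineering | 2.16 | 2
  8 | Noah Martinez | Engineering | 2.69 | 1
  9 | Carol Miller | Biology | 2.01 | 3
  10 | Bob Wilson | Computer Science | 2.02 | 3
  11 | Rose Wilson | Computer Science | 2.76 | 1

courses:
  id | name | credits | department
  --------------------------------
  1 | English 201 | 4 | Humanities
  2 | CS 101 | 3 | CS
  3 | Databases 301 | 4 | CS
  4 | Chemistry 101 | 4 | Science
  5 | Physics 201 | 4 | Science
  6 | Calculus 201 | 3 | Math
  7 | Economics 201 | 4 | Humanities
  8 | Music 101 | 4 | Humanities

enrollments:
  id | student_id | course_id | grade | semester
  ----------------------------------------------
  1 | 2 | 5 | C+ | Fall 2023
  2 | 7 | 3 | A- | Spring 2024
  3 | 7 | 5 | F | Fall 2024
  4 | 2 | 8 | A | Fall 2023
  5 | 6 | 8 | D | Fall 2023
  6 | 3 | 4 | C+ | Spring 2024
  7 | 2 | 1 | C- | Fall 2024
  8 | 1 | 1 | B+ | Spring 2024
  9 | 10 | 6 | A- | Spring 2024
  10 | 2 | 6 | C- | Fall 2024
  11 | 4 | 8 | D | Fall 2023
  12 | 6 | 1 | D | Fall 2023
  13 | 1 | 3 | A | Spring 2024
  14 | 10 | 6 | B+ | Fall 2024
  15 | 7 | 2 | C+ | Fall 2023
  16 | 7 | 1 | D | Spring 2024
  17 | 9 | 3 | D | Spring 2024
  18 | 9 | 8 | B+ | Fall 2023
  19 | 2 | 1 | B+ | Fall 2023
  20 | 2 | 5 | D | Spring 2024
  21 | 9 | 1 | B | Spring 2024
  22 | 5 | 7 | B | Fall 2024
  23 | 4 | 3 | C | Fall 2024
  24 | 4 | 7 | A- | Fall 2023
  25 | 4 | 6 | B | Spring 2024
SELECT id, course_id FROM enrollments WHERE course_id IN (SELECT id FROM courses WHERE department = 'Humanities')

Execution result:
id | course_id
4 | 8
5 | 8
7 | 1
8 | 1
11 | 8
12 | 1
16 | 1
18 | 8
19 | 1
21 | 1
22 | 7
24 | 7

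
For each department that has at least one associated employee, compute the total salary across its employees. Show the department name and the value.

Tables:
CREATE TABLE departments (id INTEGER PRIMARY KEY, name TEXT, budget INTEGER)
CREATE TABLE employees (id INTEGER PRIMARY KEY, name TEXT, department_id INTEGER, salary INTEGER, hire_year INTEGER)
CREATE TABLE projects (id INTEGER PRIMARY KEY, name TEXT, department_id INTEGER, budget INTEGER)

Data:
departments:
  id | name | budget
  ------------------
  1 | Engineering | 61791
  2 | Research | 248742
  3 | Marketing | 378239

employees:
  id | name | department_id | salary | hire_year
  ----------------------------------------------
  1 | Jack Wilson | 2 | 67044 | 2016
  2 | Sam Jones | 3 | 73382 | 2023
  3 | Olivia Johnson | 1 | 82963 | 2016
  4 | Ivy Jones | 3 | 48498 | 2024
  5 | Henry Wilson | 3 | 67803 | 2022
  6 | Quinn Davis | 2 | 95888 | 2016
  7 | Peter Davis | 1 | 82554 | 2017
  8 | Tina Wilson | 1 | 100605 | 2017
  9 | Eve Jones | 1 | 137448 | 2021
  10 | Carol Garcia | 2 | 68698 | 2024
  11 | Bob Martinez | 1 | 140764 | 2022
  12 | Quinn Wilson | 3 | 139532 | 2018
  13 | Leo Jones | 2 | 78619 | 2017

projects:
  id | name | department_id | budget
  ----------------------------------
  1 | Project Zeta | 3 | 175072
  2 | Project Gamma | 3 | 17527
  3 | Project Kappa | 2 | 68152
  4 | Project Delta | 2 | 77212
SELECT p.name, SUM(c.salary) AS sum_salary FROM employees c JOIN departments p ON c.department_id = p.id GROUP BY p.id, p.name

Execution result:
name | sum_salary
Engineering | 544334
Research | 310249
Marketing | 329215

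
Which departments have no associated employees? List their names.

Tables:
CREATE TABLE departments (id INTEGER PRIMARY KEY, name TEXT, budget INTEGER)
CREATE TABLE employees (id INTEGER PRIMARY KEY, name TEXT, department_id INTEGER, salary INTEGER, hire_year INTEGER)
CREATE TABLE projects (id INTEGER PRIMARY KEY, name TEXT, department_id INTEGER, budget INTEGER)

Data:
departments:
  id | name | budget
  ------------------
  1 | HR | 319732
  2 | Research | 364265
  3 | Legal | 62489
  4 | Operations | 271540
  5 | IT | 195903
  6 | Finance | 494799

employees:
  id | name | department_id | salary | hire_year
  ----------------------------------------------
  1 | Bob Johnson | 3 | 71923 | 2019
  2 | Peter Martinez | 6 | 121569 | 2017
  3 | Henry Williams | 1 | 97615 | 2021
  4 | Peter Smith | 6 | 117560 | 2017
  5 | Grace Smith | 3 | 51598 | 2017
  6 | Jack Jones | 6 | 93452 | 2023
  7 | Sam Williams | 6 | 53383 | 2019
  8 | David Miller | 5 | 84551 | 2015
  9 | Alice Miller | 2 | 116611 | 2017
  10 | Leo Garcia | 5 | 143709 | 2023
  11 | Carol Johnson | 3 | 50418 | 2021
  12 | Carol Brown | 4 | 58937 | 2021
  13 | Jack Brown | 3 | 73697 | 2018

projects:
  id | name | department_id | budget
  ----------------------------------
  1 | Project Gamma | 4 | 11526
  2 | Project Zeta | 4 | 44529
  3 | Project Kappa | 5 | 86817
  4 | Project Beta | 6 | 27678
SELECT p.name FROM departments p LEFT JOIN employees c ON c.department_id = p.id WHERE c.id IS NULL

Execution result:
(no rows)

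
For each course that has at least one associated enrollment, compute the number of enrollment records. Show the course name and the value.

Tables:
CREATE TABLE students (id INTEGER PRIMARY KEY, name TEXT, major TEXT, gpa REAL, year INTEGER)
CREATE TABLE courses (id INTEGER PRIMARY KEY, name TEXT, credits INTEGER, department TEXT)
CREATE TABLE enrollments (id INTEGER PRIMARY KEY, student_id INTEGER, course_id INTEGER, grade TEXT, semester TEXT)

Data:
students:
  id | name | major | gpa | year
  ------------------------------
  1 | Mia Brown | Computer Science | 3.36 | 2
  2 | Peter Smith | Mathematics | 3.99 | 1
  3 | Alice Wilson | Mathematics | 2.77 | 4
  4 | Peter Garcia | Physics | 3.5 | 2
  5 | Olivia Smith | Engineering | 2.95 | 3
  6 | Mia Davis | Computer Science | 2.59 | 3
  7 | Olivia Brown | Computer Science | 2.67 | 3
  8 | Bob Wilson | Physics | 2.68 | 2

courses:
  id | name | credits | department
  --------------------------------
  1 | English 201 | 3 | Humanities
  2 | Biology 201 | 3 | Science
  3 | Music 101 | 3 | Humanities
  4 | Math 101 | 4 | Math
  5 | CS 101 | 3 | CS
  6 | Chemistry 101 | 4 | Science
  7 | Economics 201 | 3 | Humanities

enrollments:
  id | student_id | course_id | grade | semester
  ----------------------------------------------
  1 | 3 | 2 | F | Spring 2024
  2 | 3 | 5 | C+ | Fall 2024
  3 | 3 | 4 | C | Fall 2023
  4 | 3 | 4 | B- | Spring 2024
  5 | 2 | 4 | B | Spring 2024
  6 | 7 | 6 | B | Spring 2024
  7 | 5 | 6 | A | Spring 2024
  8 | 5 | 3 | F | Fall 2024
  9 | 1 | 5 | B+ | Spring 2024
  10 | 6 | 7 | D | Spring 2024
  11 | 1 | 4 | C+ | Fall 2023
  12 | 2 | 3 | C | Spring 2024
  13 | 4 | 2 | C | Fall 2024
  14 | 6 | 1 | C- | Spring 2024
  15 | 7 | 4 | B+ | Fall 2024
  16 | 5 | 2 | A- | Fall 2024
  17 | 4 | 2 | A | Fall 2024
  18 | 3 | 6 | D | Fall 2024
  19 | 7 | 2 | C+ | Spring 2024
SELECT p.name, COUNT(*) AS n FROM enrollments c JOIN courses p ON c.course_id = p.id GROUP BY p.id, p.name

Execution result:
name | n
English 201 | 1
Biology 201 | 5
Music 101 | 2
Math 101 | 5
CS 101 | 2
Chemistry 101 | 3
Economics 201 | 1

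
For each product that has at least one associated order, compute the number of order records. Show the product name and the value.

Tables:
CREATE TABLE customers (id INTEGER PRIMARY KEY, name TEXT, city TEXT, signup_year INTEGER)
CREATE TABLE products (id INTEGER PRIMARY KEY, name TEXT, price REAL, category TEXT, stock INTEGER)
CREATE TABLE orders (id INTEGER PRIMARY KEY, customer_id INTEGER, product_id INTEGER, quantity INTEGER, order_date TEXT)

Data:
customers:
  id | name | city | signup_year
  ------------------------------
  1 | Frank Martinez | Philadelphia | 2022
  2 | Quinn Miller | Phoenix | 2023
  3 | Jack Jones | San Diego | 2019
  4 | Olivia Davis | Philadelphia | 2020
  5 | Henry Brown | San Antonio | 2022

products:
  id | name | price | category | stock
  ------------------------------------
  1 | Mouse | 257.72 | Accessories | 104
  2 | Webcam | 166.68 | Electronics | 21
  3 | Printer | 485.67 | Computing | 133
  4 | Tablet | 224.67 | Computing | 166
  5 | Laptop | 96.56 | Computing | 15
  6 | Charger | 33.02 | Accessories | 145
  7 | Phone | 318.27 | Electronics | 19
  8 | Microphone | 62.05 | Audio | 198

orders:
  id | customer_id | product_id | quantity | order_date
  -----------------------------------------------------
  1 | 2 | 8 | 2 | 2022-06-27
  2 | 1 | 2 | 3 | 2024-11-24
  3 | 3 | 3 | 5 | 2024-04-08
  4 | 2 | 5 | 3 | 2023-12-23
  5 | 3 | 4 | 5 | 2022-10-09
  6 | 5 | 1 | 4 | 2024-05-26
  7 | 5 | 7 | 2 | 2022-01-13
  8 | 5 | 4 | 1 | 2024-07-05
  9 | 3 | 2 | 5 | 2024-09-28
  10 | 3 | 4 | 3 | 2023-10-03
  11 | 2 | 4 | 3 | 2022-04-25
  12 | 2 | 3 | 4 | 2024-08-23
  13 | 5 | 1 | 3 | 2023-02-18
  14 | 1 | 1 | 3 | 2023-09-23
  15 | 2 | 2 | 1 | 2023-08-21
SELECT p.name, COUNT(*) AS n FROM orders c JOIN products p ON c.product_id = p.id GROUP BY p.id, p.name

Execution result:
name | n
Mouse | 3
Webcam | 3
Printer | 2
Tablet | 4
Laptop | 1
Phone | 1
Microphone | 1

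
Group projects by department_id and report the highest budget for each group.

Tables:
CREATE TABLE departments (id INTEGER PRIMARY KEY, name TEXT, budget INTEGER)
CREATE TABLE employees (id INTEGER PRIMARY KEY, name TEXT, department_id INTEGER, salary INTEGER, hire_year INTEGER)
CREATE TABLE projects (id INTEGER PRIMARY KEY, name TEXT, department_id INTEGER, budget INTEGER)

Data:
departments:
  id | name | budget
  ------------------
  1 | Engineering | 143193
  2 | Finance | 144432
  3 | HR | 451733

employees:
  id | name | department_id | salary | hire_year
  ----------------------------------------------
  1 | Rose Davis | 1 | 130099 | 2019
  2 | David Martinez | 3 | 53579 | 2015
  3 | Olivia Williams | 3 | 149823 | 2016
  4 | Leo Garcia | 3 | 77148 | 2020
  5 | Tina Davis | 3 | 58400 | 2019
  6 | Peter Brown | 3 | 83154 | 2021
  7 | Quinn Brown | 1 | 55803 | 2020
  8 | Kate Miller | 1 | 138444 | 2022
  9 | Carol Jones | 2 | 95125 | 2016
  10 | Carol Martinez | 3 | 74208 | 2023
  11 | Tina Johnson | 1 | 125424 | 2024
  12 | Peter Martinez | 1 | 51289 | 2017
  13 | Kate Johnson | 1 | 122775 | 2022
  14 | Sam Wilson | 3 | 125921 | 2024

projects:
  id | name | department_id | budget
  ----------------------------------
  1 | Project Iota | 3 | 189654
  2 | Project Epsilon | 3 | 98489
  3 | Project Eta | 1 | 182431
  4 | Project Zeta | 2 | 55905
SELECT department_id, MAX(budget) AS max_budget FROM projects GROUP BY department_id

Execution result:
department_id | max_budget
1 | 182431
2 | 55905
3 | 189654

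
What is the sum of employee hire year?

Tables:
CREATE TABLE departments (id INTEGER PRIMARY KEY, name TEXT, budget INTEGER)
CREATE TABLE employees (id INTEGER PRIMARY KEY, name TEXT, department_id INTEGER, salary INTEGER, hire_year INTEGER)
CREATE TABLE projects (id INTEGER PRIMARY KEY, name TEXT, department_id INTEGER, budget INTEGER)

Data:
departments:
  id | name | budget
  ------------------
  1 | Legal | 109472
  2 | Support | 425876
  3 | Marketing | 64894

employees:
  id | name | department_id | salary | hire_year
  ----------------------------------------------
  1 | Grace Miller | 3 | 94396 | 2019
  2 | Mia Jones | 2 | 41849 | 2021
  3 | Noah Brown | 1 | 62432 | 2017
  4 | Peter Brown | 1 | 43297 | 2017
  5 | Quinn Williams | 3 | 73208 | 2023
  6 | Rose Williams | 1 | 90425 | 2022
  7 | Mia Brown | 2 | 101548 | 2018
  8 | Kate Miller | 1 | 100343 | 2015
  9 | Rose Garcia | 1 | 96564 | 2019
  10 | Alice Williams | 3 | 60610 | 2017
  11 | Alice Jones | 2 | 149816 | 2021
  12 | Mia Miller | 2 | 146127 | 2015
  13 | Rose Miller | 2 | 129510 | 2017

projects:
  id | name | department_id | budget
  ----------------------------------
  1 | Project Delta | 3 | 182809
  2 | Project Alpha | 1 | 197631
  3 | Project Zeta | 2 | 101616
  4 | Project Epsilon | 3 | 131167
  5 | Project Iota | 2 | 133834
SELECT SUM(hire_year) FROM employees

Execution result:
26241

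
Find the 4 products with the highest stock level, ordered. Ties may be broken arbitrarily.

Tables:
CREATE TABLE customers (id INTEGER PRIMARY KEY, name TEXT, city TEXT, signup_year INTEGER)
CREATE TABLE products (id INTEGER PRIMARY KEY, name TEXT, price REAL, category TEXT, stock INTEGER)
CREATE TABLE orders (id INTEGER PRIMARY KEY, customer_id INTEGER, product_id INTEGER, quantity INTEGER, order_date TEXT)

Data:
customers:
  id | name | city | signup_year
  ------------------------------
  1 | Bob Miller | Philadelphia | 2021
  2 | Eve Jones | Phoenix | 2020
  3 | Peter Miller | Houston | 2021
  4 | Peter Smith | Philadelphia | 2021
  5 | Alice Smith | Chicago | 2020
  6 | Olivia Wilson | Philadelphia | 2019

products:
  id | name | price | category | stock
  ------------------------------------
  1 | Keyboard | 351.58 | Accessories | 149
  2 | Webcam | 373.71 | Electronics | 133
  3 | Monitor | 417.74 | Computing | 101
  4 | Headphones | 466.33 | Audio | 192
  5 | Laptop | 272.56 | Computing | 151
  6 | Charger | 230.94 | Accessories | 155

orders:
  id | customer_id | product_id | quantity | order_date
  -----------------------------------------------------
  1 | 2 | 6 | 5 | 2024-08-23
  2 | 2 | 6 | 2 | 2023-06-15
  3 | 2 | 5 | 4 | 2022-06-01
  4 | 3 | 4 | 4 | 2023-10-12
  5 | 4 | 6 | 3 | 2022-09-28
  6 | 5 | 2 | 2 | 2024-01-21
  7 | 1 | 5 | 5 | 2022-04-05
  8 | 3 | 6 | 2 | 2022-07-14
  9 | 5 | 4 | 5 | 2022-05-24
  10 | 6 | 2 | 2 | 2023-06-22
SELECT name, stock FROM products ORDER BY stock DESC LIMIT 4

Execution result:
name | stock
Headphones | 192
Charger | 155
Laptop | 151
Keyboard | 149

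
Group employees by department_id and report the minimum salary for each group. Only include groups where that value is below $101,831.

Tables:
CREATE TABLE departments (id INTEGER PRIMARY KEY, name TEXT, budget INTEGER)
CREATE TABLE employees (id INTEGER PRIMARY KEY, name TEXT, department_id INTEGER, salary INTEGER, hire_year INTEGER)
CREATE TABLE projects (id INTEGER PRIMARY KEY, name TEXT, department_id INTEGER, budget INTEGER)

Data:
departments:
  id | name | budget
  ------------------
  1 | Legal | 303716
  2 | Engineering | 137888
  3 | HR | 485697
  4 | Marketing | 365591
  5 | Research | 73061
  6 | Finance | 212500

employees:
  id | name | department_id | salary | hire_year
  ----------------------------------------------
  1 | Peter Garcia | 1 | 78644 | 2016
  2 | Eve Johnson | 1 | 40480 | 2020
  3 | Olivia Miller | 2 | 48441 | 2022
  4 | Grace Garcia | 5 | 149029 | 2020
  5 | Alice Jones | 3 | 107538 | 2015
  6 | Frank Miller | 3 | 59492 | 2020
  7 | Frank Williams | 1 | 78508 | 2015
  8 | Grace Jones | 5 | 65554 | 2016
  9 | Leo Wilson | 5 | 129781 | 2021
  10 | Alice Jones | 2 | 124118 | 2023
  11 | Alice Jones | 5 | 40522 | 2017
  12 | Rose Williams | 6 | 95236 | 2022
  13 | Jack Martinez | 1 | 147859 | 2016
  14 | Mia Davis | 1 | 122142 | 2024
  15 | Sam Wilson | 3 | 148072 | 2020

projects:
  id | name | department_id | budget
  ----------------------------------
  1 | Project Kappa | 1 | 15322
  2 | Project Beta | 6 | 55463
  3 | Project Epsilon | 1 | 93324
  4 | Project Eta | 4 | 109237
SELECT department_id, MIN(salary) AS min_salary FROM employees GROUP BY department_id HAVING MIN(salary) < 101831

Execution result:
department_id | min_salary
1 | 40480
2 | 48441
3 | 59492
5 | 40522
6 | 95236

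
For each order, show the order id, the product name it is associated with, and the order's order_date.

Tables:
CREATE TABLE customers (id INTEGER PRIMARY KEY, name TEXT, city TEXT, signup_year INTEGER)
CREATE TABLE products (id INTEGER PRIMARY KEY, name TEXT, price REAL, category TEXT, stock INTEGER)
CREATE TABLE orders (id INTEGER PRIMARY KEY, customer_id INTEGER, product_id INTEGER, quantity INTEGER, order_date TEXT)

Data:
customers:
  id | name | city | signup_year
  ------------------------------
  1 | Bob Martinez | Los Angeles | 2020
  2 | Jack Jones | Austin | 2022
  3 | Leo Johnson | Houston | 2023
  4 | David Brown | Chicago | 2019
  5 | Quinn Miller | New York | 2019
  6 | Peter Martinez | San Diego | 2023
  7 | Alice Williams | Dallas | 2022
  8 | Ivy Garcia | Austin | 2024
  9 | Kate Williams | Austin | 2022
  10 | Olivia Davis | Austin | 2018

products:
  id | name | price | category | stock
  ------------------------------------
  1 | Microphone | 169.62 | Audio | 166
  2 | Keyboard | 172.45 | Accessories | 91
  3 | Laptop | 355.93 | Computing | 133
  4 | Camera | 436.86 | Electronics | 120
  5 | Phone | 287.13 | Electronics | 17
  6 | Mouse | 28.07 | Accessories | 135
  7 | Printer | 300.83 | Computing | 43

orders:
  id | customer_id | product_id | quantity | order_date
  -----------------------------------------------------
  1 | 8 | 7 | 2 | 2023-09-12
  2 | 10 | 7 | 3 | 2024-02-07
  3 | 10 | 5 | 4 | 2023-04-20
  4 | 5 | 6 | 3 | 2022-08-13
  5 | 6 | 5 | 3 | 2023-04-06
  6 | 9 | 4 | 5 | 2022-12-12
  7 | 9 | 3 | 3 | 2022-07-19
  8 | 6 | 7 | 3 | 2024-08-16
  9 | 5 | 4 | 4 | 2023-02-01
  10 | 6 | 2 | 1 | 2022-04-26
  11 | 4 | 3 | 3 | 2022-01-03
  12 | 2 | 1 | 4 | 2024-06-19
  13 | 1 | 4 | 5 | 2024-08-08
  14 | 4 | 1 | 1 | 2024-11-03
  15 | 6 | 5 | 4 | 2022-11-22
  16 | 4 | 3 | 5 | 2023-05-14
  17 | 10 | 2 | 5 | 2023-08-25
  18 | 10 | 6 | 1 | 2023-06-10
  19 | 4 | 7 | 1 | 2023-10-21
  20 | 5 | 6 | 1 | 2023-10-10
SELECT c.id, p.name AS product, c.order_date FROM orders c JOIN products p ON c.product_id = p.id

Execution result:
id | product | order_date
1 | Printer | 2023-09-12
2 | Printer | 2024-02-07
3 | Phone | 2023-04-20
4 | Mouse | 2022-08-13
5 | Phone | 2023-04-06
6 | Camera | 2022-12-12
7 | Laptop | 2022-07-19
8 | Printer | 2024-08-16
9 | Camera | 2023-02-01
10 | Keyboard | 2022-04-26
11 | Laptop | 2022-01-03
12 | Microphone | 2024-06-19
13 | Camera | 2024-08-08
14 | Microphone | 2024-11-03
15 | Phone | 2022-11-22
16 | Laptop | 2023-05-14
17 | Keyboard | 2023-08-25
18 | Mouse | 2023-06-10
19 | Printer | 2023-10-21
20 | Mouse | 2023-10-10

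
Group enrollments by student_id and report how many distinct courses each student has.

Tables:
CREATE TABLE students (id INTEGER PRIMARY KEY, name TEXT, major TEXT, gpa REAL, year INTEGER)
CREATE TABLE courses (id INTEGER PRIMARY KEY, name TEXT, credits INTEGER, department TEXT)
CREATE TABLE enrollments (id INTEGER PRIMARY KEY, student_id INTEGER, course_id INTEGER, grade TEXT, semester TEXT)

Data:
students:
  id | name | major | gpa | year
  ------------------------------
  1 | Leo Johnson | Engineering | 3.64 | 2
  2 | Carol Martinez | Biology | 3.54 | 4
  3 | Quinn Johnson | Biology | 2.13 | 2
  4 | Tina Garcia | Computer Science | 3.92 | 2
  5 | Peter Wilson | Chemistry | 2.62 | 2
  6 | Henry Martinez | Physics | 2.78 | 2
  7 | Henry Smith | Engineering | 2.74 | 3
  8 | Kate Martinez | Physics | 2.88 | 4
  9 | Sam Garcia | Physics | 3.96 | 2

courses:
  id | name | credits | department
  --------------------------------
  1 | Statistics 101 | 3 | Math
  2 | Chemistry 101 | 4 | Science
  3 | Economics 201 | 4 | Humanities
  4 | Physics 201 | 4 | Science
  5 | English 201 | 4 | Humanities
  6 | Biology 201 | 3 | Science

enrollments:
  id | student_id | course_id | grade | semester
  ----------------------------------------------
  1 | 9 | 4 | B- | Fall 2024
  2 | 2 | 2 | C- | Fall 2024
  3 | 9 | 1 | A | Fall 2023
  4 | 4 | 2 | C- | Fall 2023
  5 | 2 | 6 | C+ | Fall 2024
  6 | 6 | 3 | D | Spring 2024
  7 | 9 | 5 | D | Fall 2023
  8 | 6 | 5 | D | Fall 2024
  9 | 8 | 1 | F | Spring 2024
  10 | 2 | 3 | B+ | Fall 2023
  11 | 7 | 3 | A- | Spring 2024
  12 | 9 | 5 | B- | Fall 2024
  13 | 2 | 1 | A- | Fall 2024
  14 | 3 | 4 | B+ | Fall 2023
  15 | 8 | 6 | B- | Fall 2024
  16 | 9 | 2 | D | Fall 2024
SELECT student_id, COUNT(DISTINCT course_id) AS distinct_course_count FROM enrollments GROUP BY student_id

Execution result:
student_id | distinct_course_count
2 | 4
3 | 1
4 | 1
6 | 2
7 | 1
8 | 2
9 | 4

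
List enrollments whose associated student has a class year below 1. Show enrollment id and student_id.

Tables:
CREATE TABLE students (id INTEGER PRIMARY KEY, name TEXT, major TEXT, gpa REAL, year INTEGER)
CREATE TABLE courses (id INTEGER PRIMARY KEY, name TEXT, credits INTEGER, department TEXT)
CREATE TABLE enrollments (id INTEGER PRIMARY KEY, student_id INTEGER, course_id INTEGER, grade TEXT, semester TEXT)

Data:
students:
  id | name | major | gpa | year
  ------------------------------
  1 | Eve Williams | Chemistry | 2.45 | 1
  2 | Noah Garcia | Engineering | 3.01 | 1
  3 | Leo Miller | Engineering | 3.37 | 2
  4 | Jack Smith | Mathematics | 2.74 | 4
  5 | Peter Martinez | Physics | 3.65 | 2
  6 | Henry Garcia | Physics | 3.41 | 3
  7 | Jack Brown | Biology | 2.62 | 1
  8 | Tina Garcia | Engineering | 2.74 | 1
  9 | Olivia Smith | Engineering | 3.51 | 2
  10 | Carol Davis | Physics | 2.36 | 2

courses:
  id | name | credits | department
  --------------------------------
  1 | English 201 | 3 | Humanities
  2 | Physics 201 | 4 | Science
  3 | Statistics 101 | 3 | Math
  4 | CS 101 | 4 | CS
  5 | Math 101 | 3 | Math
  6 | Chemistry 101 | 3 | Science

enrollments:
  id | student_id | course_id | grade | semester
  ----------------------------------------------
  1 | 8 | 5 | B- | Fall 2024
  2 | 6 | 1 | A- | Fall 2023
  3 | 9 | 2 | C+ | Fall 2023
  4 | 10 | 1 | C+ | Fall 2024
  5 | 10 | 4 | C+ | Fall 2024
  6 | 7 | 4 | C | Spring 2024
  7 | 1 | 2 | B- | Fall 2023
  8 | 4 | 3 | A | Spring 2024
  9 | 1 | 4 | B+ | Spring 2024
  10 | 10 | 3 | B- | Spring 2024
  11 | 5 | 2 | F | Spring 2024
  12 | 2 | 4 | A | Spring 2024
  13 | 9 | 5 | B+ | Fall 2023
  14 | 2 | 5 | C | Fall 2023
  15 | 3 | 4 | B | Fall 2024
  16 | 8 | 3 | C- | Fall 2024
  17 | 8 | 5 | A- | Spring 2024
SELECT id, student_id FROM enrollments WHERE student_id IN (SELECT id FROM students WHERE year < 1)

Execution result:
(no rows)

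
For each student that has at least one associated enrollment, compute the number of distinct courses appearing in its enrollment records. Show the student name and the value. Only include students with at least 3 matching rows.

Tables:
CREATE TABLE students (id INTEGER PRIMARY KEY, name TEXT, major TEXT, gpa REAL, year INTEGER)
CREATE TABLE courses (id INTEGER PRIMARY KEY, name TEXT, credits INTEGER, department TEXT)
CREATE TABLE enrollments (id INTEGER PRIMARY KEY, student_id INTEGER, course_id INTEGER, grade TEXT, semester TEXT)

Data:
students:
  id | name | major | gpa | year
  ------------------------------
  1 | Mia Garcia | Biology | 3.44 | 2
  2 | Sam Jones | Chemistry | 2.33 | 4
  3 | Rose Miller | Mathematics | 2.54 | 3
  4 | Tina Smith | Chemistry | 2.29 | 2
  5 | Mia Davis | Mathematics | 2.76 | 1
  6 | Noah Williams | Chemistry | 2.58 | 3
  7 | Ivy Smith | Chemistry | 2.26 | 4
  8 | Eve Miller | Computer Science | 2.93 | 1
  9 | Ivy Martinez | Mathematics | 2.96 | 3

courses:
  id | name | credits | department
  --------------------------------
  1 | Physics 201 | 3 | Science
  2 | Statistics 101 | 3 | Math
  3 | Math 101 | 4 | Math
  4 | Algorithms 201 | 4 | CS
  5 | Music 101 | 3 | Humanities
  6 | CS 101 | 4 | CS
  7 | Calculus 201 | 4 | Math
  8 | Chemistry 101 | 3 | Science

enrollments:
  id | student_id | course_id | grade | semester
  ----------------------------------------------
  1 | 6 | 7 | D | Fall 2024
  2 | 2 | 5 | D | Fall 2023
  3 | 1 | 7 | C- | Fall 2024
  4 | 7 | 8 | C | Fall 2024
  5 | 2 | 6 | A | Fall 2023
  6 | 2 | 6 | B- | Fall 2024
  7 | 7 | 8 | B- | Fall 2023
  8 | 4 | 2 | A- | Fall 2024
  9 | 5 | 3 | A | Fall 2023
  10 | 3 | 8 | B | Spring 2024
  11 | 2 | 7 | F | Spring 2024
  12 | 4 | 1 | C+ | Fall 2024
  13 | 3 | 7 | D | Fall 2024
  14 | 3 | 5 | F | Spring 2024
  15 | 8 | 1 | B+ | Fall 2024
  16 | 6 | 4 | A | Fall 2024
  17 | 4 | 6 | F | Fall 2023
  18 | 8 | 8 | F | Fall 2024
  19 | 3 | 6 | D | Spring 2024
SELECT p.name, COUNT(DISTINCT c.course_id) AS distinct_course_count FROM enrollments c JOIN students p ON c.student_id = p.id GROUP BY p.id, p.name HAVING COUNT(*) >= 3

Execution result:
name | distinct_course_count
Sam Jones | 3
Rose Miller | 4
Tina Smith | 3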